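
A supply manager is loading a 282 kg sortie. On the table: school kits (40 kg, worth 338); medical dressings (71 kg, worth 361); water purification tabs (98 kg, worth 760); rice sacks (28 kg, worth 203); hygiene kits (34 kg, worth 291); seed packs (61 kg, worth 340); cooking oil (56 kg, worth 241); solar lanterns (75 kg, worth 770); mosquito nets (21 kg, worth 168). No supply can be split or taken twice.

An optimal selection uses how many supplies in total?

5

The maximum people served within 282 kg is 2362.
school kits + water purification tabs + rice sacks + hygiene kits + solar lanterns hits 2362 at 275 kg.
All optima have 5 supplies.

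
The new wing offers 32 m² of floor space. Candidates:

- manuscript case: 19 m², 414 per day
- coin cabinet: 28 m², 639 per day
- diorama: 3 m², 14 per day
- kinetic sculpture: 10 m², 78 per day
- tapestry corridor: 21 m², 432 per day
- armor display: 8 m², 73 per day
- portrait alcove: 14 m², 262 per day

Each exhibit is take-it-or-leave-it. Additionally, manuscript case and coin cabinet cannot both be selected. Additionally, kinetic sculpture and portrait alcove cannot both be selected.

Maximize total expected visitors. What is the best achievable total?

653

Ranking by ratio (expected visitors/m²): coin cabinet 22.82, manuscript case 21.79, tapestry corridor 20.57.
The ratio ordering already packs tightly: coin cabinet + diorama, 31 m², 653.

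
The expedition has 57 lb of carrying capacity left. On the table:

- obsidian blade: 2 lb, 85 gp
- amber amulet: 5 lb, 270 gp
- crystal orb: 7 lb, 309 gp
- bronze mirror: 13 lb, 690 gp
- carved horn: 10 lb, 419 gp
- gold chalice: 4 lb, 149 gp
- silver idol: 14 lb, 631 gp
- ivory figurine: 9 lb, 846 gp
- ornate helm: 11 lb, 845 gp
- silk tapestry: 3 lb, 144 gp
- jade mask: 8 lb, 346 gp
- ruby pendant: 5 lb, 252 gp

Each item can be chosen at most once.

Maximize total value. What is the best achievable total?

The ratio heuristic lands on obsidian blade + amber amulet + crystal orb + bronze mirror + ivory figurine + ornate helm + silk tapestry + ruby pendant (3441) but leaves 2 lb idle.
Dropping obsidian blade and crystal orb and silk tapestry frees 12 lb; slotting in silver idol (14 lb) lifts the total to 3534 at 57 lb.
No other feasible combination exceeds 3534.

3534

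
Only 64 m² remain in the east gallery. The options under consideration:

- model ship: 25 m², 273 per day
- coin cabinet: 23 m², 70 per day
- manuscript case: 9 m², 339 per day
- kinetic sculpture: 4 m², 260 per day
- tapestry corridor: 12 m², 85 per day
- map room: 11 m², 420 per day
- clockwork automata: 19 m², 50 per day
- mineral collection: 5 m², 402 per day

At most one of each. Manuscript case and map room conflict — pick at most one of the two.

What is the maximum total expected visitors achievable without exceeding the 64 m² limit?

Density check — mineral collection 80.40, kinetic sculpture 65.00, map room 38.18 are the best per m².
Taking model ship + kinetic sculpture + tapestry corridor + map room + mineral collection: 57 m² used, 1440 in expected visitors.
Next best is model ship + kinetic sculpture + map room + clockwork automata + mineral collection at 1405 (64 m²) — short by 35.

1440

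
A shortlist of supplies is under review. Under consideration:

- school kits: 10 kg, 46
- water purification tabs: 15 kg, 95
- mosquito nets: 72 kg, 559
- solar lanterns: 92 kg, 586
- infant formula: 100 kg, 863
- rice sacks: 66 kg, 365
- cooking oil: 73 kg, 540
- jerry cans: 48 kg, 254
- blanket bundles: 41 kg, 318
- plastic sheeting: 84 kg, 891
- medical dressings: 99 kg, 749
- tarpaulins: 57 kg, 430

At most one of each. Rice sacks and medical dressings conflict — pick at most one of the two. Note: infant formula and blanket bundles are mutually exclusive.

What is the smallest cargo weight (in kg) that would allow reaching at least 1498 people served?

171

Minimise kg subject to total people served ≥ 1498.
Taking water purification tabs + mosquito nets + plastic sheeting gives 1545 (≥ 1498) for 171 kg.
Below 171 kg the best achievable stays under 1498.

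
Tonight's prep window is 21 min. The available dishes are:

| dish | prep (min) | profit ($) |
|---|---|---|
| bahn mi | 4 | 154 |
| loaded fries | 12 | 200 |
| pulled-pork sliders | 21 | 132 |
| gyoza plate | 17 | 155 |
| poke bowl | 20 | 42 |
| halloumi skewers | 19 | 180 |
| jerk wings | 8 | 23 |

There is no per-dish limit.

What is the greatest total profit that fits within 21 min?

770

The ratio ordering already packs tightly: 5×bahn mi, 20 min, 770.
No other feasible combination exceeds 770.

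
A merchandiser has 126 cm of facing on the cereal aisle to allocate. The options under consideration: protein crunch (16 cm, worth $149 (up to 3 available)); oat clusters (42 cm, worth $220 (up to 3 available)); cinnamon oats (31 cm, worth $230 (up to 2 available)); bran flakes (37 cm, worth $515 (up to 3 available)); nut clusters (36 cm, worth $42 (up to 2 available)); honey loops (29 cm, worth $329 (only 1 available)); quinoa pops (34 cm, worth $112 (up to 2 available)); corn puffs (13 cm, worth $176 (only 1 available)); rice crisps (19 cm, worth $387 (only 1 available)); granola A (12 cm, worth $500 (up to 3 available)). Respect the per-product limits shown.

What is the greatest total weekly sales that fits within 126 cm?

2731

The ratio heuristic lands on protein crunch + bran flakes + corn puffs + rice crisps + 3×granola A (2727) but leaves 5 cm idle.
Replace protein crunch and corn puffs with honey loops: the trade gains 4 net, giving 2731 at 121 cm.
No other feasible combination exceeds 2731.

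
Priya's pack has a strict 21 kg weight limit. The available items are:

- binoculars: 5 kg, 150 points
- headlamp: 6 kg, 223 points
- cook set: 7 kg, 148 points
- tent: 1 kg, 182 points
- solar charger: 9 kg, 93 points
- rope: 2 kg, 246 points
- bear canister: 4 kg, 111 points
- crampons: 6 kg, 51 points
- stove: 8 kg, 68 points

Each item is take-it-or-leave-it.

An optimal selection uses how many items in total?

5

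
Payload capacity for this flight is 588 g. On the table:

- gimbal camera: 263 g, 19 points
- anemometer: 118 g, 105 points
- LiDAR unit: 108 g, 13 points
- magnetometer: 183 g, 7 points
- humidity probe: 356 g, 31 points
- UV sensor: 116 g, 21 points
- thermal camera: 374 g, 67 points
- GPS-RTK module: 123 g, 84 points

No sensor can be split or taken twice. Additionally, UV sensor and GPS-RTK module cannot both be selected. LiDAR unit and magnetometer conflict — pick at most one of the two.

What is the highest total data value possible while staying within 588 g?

208

Gimbal camera + anemometer + GPS-RTK module uses 504 of the 588 g and totals 208.
Every other selection either busts 588 g or breaks a pairing rule or fails to beat 208.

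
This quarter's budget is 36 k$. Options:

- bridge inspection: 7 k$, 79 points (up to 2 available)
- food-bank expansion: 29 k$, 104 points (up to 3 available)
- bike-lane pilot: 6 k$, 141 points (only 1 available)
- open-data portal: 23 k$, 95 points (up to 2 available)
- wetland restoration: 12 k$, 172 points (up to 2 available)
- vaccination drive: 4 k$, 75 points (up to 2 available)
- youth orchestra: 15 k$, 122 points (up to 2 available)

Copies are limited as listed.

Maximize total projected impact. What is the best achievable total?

By projected impact per k$: bike-lane pilot 23.50, vaccination drive 18.75, wetland restoration 14.33 lead.
Filling by ratio: bridge inspection + bike-lane pilot + wetland restoration + 2×vaccination drive for 542, with 3 k$ left unused.
The 11 k$ tied up in bridge inspection and vaccination drive is better spent on wetland restoration — total rises to 560 (34 k$).

560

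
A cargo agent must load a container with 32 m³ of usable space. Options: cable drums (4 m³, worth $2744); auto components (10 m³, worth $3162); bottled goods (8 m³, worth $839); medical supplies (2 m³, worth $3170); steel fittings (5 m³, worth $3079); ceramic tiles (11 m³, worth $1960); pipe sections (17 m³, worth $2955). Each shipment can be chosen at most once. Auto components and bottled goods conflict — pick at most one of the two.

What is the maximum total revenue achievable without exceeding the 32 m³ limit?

14115

Best packing: cable drums + auto components + medical supplies + steel fittings + ceramic tiles — 32 m³, 14115 total.
Runner-up cable drums + auto components + medical supplies + steel fittings tops out at 12155.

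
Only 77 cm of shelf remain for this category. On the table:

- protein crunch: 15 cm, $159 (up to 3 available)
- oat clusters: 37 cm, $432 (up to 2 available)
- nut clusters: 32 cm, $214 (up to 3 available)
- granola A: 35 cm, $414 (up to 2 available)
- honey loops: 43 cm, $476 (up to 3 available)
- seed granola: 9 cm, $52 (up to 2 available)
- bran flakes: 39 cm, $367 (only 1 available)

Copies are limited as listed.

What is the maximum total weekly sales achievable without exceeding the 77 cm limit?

Density check — granola A 11.83, oat clusters 11.68, honey loops 11.07, protein crunch 10.60 are the best per cm.
Taking the top-ratio products first gives 2×granola A for 828 (70 cm).
The 70 cm tied up in 2×granola A is better spent on 2×oat clusters — total rises to 864 (74 cm).
The spare 3 cm is too small for any remaining product, and no exchange beats 864.

864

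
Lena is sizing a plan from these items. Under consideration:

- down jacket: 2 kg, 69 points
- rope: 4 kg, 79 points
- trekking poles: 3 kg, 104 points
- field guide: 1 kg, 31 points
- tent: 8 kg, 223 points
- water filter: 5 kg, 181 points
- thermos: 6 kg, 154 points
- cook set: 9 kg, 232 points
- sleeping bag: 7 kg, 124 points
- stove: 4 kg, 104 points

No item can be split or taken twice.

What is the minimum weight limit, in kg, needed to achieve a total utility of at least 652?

22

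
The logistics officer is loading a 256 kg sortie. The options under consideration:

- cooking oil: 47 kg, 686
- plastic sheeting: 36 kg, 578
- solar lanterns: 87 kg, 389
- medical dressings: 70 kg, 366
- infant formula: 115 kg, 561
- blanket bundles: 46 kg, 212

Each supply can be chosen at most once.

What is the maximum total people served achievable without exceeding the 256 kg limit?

The ratio heuristic lands on cooking oil + plastic sheeting + medical dressings + blanket bundles (1842) but leaves 57 kg idle.
Dropping medical dressings frees 70 kg; slotting in infant formula (115 kg) lifts the total to 2037 at 244 kg.
Nothing else within 256 kg beats 2037.

2037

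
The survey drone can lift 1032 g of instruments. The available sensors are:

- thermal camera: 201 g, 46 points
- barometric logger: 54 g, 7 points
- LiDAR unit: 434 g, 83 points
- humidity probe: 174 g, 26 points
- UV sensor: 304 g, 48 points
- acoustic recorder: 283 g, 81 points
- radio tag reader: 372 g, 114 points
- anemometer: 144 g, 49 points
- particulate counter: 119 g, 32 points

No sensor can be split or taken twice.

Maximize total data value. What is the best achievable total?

290

A density-first pass picks barometric logger + acoustic recorder + radio tag reader + anemometer + particulate counter — 283 at 972 g.
Replace barometric logger and particulate counter with thermal camera: the trade gains 7 net, giving 290 at 1000 g.
Next best is barometric logger + acoustic recorder + radio tag reader + anemometer + particulate counter at 283 (972 g) — short by 7.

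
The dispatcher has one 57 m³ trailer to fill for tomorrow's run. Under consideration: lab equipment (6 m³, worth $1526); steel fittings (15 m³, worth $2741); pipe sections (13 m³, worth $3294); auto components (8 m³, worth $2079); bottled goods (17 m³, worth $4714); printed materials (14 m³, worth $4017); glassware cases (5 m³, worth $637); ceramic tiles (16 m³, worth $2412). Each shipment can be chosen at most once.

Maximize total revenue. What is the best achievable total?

14741

A density-first pass picks lab equipment + auto components + bottled goods + printed materials + glassware cases — 12973 at 50 m³.
Replace lab equipment with pipe sections: the trade gains 1768 net, giving 14741 at 57 m³.
That's the maximum — no swap from here does better than 14741.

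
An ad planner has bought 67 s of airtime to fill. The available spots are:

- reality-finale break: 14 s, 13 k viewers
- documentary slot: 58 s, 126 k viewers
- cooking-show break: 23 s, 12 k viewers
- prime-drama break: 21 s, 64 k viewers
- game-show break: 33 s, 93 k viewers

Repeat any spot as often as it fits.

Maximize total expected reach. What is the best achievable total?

Density check — prime-drama break 3.05, game-show break 2.82, documentary slot 2.17, reality-finale break 0.93 are the best per s.
The ratio ordering already packs tightly: 3×prime-drama break, 63 s, 192.

192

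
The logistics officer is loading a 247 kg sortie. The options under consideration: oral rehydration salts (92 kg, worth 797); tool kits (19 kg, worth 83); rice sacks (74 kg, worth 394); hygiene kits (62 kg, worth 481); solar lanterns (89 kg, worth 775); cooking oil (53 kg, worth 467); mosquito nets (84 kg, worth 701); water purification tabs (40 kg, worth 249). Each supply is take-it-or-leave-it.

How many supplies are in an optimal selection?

3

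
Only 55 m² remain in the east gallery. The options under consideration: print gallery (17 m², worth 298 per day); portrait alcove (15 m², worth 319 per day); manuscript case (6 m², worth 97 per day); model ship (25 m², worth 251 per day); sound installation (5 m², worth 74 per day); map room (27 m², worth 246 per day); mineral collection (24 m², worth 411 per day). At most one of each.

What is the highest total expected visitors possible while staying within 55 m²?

901

The ratio heuristic lands on print gallery + portrait alcove + manuscript case + sound installation (788) but leaves 12 m² idle.
Replace print gallery with mineral collection: the trade gains 113 net, giving 901 at 50 m².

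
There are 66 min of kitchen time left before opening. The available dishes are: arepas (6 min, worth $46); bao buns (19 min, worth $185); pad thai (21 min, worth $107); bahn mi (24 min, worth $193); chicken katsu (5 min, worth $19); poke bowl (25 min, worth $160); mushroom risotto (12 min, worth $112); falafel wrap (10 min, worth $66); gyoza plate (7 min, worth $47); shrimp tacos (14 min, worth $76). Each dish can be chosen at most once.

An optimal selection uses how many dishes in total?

4

Optimal total is 556.
bao buns + bahn mi + mushroom risotto + falafel wrap hits 556 at 65 min.
All optima have 4 dishes.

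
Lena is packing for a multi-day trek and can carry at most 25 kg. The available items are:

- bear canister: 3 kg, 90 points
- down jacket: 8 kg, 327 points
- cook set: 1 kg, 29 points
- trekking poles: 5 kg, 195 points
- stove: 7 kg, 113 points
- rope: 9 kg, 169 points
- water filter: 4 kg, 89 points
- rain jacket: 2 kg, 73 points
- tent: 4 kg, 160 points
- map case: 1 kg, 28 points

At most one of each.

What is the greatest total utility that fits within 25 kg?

Bear canister + down jacket + cook set + trekking poles + rain jacket + tent + map case uses 24 of the 25 kg and totals 902.
Nothing else within 25 kg beats 902.

902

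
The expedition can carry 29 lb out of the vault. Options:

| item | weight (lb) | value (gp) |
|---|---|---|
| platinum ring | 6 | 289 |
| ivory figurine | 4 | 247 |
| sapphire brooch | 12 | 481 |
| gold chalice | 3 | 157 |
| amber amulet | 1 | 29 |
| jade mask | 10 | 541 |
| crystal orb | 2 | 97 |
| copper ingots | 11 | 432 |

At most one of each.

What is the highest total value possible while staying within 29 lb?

A density-first pass picks platinum ring + ivory figurine + gold chalice + amber amulet + jade mask + crystal orb — 1360 at 26 lb.
The 9 lb tied up in platinum ring and amber amulet and crystal orb is better spent on sapphire brooch — total rises to 1426 (29 lb).
The closest alternative, ivory figurine + gold chalice + amber amulet + jade mask + copper ingots, reaches only 1406.

1426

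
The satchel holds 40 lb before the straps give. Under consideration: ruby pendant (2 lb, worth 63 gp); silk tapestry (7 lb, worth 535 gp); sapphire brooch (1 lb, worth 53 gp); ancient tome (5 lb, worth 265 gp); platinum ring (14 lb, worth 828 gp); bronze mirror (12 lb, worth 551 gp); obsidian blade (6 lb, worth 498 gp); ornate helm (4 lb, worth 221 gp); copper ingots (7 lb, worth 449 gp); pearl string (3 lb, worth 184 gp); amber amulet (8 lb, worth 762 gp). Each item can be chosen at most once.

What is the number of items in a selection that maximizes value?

Optimal total is 2914.
For example silk tapestry + ancient tome + obsidian blade + ornate helm + copper ingots + pearl string + amber amulet achieves it, using 40 lb.
Every optimal selection uses 7 items.

7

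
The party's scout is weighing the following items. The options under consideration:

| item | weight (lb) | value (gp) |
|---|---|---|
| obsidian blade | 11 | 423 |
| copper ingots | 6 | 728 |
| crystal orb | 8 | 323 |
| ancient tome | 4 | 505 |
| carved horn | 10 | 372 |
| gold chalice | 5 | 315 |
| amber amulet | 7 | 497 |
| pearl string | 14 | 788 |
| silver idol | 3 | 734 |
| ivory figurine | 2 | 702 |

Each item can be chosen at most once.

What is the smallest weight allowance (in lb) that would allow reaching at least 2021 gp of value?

11

Minimise lb subject to total value ≥ 2021.
copper ingots + silver idol + ivory figurine reaches 2164 using 11 lb.
No combination under 11 lb hits 2021.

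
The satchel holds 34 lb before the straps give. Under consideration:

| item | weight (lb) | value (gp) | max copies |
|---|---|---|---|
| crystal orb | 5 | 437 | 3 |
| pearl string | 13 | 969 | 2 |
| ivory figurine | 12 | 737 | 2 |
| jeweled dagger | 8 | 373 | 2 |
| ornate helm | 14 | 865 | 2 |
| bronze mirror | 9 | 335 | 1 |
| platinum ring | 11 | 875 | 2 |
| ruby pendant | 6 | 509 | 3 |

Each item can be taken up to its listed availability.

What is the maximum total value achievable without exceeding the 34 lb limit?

2839

Ranking by ratio (value/lb): crystal orb 87.40, ruby pendant 84.83, platinum ring 79.55.
Greedy by ratio would take 3×crystal orb + 3×ruby pendant: 33 lb used, total 2838.
Dropping 2×crystal orb frees 10 lb; slotting in platinum ring (11 lb) lifts the total to 2839 at 34 lb.
That's the maximum — no swap from here does better than 2839.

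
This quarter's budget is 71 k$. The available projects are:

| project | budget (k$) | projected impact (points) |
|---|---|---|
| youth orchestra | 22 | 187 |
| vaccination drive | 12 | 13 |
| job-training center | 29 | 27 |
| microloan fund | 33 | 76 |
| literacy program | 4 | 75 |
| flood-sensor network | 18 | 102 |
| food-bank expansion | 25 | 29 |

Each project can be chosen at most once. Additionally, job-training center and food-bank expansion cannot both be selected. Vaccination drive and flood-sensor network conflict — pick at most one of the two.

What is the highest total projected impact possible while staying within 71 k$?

Taking youth orchestra + literacy program + flood-sensor network + food-bank expansion: 69 k$ used, 393 in projected impact.

393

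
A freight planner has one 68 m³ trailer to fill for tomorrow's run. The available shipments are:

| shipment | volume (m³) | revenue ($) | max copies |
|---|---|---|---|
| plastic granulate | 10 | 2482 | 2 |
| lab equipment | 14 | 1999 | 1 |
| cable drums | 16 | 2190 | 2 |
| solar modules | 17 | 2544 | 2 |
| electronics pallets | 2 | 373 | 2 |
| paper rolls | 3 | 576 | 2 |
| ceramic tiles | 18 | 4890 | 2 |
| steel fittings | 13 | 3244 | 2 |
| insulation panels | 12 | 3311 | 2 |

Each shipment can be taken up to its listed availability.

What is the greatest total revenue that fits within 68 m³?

18055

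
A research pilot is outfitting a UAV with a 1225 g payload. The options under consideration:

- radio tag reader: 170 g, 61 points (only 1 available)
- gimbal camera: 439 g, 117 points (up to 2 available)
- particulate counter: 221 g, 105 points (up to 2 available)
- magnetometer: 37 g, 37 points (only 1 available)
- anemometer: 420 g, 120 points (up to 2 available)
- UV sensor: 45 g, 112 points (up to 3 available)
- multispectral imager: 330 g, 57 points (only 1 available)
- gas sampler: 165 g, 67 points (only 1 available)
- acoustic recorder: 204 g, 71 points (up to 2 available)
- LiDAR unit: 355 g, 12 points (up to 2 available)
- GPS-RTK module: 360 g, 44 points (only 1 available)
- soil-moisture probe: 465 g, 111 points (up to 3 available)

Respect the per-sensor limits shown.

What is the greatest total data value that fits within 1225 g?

Ranking by ratio (data value/g): UV sensor 2.49, magnetometer 1.00, particulate counter 0.48.
The ratio heuristic lands on radio tag reader + 2×particulate counter + magnetometer + 3×UV sensor + gas sampler + acoustic recorder (782) but leaves 72 g idle.
The 170 g tied up in radio tag reader is better spent on acoustic recorder — total rises to 792 (1187 g).
No other feasible combination exceeds 792.

792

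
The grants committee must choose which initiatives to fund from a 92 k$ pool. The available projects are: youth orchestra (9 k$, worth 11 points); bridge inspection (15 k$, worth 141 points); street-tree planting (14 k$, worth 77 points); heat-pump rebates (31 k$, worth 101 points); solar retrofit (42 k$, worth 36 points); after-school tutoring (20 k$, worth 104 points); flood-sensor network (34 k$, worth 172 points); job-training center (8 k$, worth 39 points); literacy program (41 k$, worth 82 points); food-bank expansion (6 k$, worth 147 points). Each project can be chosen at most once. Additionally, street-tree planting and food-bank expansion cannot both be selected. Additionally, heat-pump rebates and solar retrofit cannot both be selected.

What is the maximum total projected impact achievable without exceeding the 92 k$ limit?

Best packing: youth orchestra + bridge inspection + after-school tutoring + flood-sensor network + job-training center + food-bank expansion — 92 k$, 614 total.

614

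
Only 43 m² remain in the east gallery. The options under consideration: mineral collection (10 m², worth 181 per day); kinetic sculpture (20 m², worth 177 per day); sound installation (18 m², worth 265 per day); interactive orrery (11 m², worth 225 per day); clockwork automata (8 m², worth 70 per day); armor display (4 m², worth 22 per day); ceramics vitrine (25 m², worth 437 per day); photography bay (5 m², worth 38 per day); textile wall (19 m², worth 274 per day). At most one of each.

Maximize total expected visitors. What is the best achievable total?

Greedy by ratio would take mineral collection + sound installation + interactive orrery + armor display: 43 m² used, total 693.
Replace mineral collection and interactive orrery and armor display with ceramics vitrine: the trade gains 9 net, giving 702 at 43 m².
Next best is interactive orrery + ceramics vitrine + photography bay at 700 (41 m²) — short by 2.

702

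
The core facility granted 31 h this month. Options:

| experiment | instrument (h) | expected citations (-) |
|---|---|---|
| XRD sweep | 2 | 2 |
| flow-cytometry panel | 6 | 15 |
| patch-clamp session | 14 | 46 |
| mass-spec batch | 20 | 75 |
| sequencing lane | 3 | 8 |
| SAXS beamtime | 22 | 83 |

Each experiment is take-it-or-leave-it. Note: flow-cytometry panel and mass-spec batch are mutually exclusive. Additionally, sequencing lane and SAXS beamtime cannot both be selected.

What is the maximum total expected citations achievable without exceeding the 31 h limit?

Best packing: XRD sweep + flow-cytometry panel + SAXS beamtime — 30 h, 100 total.

100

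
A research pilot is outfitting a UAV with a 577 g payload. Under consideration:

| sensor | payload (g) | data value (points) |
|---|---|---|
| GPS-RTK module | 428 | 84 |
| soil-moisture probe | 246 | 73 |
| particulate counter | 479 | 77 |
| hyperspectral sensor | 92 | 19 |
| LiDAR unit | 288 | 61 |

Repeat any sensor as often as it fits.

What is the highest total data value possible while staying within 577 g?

By data value per g: soil-moisture probe 0.30, LiDAR unit 0.21, hyperspectral sensor 0.21, GPS-RTK module 0.20 lead.
Taking 2×soil-moisture probe: 492 g used, 146 in data value.
Every other selection either busts 577 g or fails to beat 146.

146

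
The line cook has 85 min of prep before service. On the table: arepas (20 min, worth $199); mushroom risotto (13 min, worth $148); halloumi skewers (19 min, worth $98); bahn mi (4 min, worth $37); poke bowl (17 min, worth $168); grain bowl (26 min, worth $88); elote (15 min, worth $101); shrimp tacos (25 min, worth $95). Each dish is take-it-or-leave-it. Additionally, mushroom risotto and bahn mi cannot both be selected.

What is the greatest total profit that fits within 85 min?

Arepas + mushroom risotto + halloumi skewers + poke bowl + elote uses 84 of the 85 min and totals 714.
Every other selection either busts 85 min or breaks a pairing rule or fails to beat 714.

714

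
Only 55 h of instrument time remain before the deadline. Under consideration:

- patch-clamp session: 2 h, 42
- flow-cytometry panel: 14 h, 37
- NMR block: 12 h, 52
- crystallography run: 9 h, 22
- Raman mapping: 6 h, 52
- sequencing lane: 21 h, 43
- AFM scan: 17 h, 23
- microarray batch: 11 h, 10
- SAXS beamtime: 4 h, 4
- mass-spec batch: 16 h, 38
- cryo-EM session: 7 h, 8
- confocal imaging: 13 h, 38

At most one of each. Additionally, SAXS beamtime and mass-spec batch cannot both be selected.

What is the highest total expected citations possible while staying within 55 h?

Density check — patch-clamp session 21.00, Raman mapping 8.67, NMR block 4.33 are the best per h.
Best packing: patch-clamp session + flow-cytometry panel + NMR block + Raman mapping + cryo-EM session + confocal imaging — 54 h, 229 total.

229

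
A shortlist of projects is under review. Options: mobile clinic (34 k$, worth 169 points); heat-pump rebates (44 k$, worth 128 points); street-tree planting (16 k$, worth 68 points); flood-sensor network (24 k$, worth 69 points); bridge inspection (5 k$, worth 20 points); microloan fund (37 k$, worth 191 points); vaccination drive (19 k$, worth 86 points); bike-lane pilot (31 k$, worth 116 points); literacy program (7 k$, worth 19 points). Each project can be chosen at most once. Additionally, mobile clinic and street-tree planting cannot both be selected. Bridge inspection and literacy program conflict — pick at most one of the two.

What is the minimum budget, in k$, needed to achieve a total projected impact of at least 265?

Need the lightest bundle worth ≥ 265.
microloan fund + vaccination drive: 277 projected impact at 56 k$.
Any bundle with less than 56 k$ falls short of 265.

56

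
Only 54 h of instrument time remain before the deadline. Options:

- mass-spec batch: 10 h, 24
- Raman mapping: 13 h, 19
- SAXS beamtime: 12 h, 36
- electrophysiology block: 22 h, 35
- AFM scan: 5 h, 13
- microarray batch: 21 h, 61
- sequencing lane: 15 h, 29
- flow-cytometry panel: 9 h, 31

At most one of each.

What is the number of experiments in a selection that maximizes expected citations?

Best achievable expected citations is 152.
For example mass-spec batch + SAXS beamtime + microarray batch + flow-cytometry panel achieves it, using 52 h.
Any selection reaching 152 contains exactly 4 experiments.

4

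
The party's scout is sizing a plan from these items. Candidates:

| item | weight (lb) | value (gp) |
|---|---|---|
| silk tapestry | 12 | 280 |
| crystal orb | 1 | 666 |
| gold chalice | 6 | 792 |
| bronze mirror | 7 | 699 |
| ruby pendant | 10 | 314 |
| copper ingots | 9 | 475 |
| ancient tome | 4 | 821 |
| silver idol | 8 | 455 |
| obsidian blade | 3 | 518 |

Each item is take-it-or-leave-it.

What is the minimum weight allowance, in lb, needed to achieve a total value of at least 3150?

21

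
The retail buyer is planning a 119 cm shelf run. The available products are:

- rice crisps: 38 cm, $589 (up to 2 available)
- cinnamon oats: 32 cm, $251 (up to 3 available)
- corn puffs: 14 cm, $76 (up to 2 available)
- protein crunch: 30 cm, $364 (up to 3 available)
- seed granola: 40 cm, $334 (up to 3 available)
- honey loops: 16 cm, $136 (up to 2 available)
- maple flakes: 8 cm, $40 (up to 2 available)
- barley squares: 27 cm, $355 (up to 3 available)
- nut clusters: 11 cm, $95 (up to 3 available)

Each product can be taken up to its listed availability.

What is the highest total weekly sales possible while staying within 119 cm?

1669

Greedy by ratio would take 2×rice crisps + barley squares + nut clusters: 114 cm used, total 1628.
The 11 cm tied up in nut clusters is better spent on honey loops — total rises to 1669 (119 cm).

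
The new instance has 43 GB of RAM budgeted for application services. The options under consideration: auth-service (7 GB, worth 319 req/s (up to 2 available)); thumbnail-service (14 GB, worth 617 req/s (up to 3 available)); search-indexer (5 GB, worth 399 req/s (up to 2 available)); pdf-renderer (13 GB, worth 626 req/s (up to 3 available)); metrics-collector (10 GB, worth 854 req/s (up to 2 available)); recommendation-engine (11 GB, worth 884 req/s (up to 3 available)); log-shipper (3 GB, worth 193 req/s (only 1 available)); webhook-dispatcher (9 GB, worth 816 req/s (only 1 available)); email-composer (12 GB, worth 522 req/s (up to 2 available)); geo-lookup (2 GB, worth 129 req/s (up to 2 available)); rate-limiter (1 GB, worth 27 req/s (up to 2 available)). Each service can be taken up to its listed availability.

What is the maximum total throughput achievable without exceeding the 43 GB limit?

A density-first pass picks 2×metrics-collector + recommendation-engine + webhook-dispatcher + geo-lookup + rate-limiter — 3564 at 43 GB.
Replace geo-lookup and rate-limiter with log-shipper: the trade gains 37 net, giving 3601 at 43 GB.
No other feasible combination exceeds 3601.

3601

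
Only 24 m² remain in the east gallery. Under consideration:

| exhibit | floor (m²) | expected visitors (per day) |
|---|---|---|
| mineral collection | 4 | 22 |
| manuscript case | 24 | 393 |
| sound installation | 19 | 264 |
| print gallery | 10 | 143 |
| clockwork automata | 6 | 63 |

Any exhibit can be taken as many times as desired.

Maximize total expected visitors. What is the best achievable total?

393

Ranking by ratio (expected visitors/m²): manuscript case 16.38, print gallery 14.30, sound installation 13.89.
Manuscript case uses 24 of the 24 m² and totals 393.
No other feasible combination exceeds 393.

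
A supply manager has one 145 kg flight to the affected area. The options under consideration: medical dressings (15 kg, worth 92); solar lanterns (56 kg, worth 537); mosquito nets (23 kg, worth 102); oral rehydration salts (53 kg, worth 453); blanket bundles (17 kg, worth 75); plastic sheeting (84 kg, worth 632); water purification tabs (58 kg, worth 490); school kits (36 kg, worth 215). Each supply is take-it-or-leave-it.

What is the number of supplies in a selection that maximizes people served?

Best achievable people served is 1205.
One optimal bundle: solar lanterns + oral rehydration salts + school kits (145 kg).
Any selection reaching 1205 contains exactly 3 supplies.

3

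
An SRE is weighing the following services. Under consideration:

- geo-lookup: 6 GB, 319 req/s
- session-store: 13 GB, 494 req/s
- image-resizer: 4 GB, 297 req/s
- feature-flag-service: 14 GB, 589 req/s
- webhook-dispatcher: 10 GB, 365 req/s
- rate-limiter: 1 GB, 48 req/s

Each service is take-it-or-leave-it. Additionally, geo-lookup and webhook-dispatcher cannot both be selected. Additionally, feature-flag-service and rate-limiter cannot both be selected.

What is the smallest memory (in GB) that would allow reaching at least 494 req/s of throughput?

10

Look for the lowest-memory combination reaching 494.
Taking geo-lookup + image-resizer gives 616 (≥ 494) for 10 GB.
No combination under 10 GB hits 494.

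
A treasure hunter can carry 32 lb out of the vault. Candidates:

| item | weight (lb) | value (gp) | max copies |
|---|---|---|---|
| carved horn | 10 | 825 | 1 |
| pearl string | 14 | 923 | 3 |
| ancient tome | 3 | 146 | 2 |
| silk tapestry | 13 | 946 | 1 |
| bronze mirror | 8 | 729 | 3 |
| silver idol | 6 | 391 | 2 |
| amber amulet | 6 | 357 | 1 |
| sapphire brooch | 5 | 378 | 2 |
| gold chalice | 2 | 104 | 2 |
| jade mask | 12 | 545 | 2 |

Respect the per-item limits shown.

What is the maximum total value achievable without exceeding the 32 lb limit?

2711

Greedy by ratio would take 3×bronze mirror + sapphire brooch + gold chalice: 31 lb used, total 2669.
Dropping gold chalice frees 2 lb; slotting in ancient tome (3 lb) lifts the total to 2711 at 32 lb.
That's the maximum — no swap from here does better than 2711.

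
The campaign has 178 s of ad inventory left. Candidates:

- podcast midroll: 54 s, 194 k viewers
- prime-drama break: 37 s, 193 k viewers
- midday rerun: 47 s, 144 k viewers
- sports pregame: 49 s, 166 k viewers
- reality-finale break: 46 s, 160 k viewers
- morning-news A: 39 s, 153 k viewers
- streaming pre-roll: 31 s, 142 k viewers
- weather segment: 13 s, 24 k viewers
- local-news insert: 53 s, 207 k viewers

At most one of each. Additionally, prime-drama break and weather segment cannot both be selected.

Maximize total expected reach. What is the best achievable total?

736

Ranking by ratio (expected reach/s): prime-drama break 5.22, streaming pre-roll 4.58, morning-news A 3.92.
Taking podcast midroll + prime-drama break + streaming pre-roll + local-news insert: 175 s used, 736 in expected reach.
Next best is prime-drama break + sports pregame + morning-news A + local-news insert at 719 (178 s) — short by 17.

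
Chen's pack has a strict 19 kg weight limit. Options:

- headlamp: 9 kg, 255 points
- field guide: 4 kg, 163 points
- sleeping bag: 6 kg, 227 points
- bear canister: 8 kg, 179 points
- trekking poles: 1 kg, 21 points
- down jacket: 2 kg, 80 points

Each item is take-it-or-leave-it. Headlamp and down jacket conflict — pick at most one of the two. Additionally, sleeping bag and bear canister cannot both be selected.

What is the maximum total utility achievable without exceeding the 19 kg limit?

645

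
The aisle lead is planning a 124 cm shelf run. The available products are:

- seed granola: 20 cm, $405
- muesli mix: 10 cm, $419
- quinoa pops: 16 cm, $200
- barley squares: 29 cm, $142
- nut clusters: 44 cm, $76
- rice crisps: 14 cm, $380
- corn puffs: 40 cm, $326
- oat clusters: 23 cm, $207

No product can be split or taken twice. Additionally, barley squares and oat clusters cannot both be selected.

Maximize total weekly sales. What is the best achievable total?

The ratio ordering already packs tightly: seed granola + muesli mix + quinoa pops + rice crisps + corn puffs + oat clusters, 123 cm, 1937.
Runner-up seed granola + muesli mix + rice crisps + corn puffs + oat clusters tops out at 1737.

1937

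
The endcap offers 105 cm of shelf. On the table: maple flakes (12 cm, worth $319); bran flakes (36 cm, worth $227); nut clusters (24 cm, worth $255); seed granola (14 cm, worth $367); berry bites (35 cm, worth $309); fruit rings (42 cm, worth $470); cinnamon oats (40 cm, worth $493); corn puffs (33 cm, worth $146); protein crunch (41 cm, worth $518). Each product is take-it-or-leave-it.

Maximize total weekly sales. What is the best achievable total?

The ratio heuristic lands on maple flakes + nut clusters + seed granola + protein crunch (1459) but leaves 14 cm idle.
The 24 cm tied up in nut clusters is better spent on berry bites — total rises to 1513 (102 cm).

1513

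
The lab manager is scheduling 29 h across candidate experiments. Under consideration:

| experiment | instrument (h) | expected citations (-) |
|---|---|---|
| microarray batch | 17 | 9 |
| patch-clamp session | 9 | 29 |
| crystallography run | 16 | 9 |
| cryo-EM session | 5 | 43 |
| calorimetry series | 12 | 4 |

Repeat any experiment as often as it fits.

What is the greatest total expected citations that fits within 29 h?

215

5×cryo-EM session uses 25 of the 29 h and totals 215.
No other feasible combination exceeds 215.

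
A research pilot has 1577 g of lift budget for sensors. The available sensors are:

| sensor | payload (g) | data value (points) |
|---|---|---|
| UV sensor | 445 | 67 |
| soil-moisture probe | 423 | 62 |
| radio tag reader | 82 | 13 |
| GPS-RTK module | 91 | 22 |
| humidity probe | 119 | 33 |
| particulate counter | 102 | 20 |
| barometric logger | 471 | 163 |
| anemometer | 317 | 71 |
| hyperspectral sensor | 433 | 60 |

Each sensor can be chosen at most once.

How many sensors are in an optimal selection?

6

The maximum data value within 1577 g is 376.
UV sensor + GPS-RTK module + humidity probe + particulate counter + barometric logger + anemometer hits 376 at 1545 g.
All optima have 6 sensors.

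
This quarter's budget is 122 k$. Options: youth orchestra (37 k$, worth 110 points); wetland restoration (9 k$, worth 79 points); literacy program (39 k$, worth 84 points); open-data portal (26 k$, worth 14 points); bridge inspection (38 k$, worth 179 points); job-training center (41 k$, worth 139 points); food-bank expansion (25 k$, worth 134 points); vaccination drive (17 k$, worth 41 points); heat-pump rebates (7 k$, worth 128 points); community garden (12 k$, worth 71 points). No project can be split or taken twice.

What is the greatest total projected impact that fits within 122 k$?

659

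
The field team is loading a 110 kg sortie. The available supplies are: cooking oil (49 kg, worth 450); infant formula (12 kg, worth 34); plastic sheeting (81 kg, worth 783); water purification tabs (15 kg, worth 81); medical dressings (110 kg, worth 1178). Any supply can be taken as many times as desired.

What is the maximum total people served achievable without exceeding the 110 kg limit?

By people served per kg: medical dressings 10.71, plastic sheeting 9.67, cooking oil 9.18, water purification tabs 5.40 lead.
The ratio ordering already packs tightly: medical dressings, 110 kg, 1178.
That's the maximum — no swap from here does better than 1178.

1178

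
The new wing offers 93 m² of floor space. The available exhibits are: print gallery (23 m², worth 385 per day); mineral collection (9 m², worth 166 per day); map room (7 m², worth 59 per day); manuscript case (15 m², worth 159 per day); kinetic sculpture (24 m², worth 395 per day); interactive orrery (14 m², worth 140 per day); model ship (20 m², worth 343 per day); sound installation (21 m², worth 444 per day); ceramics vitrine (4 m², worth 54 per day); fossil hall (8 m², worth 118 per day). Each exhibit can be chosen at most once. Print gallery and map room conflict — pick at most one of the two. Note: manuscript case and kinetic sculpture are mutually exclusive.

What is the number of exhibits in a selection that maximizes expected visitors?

5

Optimal total is 1621.
One optimal bundle: print gallery + kinetic sculpture + model ship + sound installation + ceramics vitrine (92 m²).
Any selection reaching 1621 contains exactly 5 exhibits.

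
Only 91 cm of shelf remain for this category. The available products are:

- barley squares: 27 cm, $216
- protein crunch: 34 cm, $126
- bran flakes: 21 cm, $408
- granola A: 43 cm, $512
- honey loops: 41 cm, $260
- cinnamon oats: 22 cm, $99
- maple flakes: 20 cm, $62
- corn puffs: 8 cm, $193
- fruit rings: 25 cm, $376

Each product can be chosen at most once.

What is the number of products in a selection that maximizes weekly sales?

3

The maximum weekly sales within 91 cm is 1296.
One optimal bundle: bran flakes + granola A + fruit rings (89 cm).
Any selection reaching 1296 contains exactly 3 products.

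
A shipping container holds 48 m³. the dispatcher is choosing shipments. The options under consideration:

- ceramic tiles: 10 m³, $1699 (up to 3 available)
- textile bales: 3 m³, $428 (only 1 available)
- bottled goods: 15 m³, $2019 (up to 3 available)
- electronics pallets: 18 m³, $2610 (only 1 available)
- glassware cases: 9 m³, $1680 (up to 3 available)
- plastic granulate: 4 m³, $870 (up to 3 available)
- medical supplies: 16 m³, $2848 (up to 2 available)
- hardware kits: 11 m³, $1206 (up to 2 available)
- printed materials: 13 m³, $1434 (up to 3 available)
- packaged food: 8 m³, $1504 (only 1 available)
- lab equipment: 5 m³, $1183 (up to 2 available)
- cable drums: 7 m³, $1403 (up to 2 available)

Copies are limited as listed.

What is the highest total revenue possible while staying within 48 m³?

Ranking by ratio (revenue/m³): lab equipment 236.60, plastic granulate 217.50, cable drums 200.43.
A density-first pass picks textile bales + 3×plastic granulate + packaged food + 2×lab equipment + 2×cable drums — 9714 at 47 m³.
Dropping packaged food frees 8 m³; slotting in glassware cases (9 m³) lifts the total to 9890 at 48 m³.
No other feasible combination exceeds 9890.

9890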